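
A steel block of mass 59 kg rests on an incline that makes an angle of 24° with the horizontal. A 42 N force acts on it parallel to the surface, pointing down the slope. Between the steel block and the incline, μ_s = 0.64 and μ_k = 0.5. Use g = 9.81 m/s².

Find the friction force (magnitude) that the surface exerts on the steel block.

f ≈ 277 N (up the incline)

Perpendicular to the surface, N = m g cos θ = 59·9.81·cos 24° = 528.8 N.
Parallel to the incline, ΣF = 0 gives f = m g sin θ + P = 235.4 + 42 = 277.4 N (up-slope positive).
Static friction can supply at most μ_s N = 338.4 N.
Since |277.4| ≤ 338.4 N, the steel block remains in static equilibrium and friction takes exactly the required value.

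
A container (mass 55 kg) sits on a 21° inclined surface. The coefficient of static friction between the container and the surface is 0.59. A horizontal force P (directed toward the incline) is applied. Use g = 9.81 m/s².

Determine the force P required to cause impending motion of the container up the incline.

P ≈ 679 N

At impending motion up the slope, friction acts down-slope at its limit: f = μ_s N.
Perpendicular to the incline: N = m g cos θ + P sin θ.
Along the incline: P cos θ = m g sin θ + μ_s N = m g sin θ + μ_s (m g cos θ + P sin θ).
Solving, P (cos θ − μ_s sin θ) = m g (sin θ + μ_s cos θ), so P = 55×9.81×(sin 21° + 0.59 cos 21°)/(cos 21° − 0.59 sin 21°) = 540×0.9092/0.7221 = 679 N.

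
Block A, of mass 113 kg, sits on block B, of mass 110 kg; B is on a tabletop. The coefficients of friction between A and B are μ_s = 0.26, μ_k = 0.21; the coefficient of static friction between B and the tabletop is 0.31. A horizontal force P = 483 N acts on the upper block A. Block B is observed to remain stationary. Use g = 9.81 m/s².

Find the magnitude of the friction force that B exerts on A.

Between the blocks, N₁ = m_A g = 1109 N.
Maximum static friction on A from B: μ_s N₁ = 0.26×1109 = 288.2 N.
P = 483 N exceeds that limit, so A slips over B and the interface friction becomes kinetic: f₁ = μ_k N₁ = 0.21×1109 = 233 N.
B experiences an equal 233 N forward from A (third law). B is in equilibrium, so the floor supplies f₂ = 233 N of static friction (limit μ_s(m_A+m_B)g = 678.2 N, not exceeded).

f ≈ 233 N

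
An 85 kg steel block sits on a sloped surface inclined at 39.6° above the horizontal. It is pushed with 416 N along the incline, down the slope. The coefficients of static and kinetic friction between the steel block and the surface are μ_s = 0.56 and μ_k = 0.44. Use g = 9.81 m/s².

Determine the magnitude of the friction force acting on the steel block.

f ≈ 283 N (up the incline)

Normal force: N = m g cos θ = 85 × 9.81 × cos 39.6° = 642.5 N.
For equilibrium along the incline the friction force must supply f = m g sin θ + P = 531.5 + 416 = 947.5 N (positive meaning up-slope).
The static-friction ceiling is μ_s N = 0.56 × 642.5 = 359.8 N.
Since |947.5| > 359.8 N, static friction cannot hold it; the steel block slides down the incline and kinetic friction applies: f = μ_k N = 0.44 × 642.5 = 283 N.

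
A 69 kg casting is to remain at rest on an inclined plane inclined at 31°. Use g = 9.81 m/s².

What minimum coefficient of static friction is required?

At the slip threshold m g sin θ = μ_s m g cos θ, so μ_s,min = tan θ.
μ_s,min = tan 31° = 0.601.

μ_s,min ≈ 0.601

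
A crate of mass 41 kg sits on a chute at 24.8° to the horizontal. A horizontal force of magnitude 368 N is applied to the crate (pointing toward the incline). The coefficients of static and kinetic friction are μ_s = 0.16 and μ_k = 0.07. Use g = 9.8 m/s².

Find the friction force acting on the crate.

Resolve perpendicular to the incline: N = m g cos θ + P sin θ = 41×9.8×cos 24.8° + 368×sin 24.8° = 519.1 N.
Parallel to the incline: P cos θ − m g sin θ = 334.1 − 168.5 = 165.5 N; the friction needed to balance this is 165.5 N acting down the slope.
The limit of static friction is μ_s N = 83.06 N.
The required 165.5 N exceeds the static limit, so the crate slides up-slope and f = μ_k N = 0.07×519.1 = 36.3 N.

f ≈ 36.3 N (down the incline)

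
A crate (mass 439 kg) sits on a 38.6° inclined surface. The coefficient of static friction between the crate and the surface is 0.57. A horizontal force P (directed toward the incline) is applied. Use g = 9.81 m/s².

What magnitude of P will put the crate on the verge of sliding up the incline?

At impending motion up the slope, friction acts down-slope at its limit: f = μ_s N.
Perpendicular to the incline: N = m g cos θ + P sin θ.
Along the incline: P cos θ = m g sin θ + μ_s N = m g sin θ + μ_s (m g cos θ + P sin θ).
Solving, P (cos θ − μ_s sin θ) = m g (sin θ + μ_s cos θ), so P = 439×9.81×(sin 38.6° + 0.57 cos 38.6°)/(cos 38.6° − 0.57 sin 38.6°) = 4310×1.069/0.4259 = 10800 N.

P ≈ 10800 N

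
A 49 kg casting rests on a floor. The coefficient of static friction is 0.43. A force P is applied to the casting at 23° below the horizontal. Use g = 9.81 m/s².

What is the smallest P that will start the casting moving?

N = m g + P sin α (the push presses the casting into the floor).
At impending slip, P cos α = μ_s N = μ_s (m g + P sin α).
Solving: P (cos α − μ_s sin α) = μ_s m g → P = 0.43×481/(cos 23° − 0.43 sin 23°) = 207/0.7525 = 275 N.

P ≈ 275 N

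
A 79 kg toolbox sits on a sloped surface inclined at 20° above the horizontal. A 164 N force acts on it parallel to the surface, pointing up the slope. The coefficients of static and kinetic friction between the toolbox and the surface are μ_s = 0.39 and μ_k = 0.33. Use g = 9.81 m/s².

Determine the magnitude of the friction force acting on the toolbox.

f ≈ 101 N (up the incline)

Perpendicular to the surface, N = m g cos θ = 79·9.81·cos 20° = 728.3 N.
For equilibrium along the incline the friction force must supply f = m g sin θ − P = 265.1 − 164 = 101.1 N (positive meaning up-slope).
Maximum static friction available: μ_s N = 0.39 × 728.3 = 284 N.
Since |101.1| ≤ 284 N, static friction is sufficient; f equals the required value, not μ_s N.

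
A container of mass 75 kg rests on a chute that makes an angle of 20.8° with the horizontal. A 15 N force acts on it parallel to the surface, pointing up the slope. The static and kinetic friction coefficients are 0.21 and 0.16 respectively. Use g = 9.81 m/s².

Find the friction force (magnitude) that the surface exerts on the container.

f ≈ 110 N (up the incline)

Perpendicular to the surface, N = m g cos θ = 75·9.81·cos 20.8° = 687.8 N.
The friction needed for equilibrium is m g sin θ − P = 261.3 − 15 = 246.3 N, measured positive up-slope.
Static friction can supply at most μ_s N = 144.4 N.
|246.3| exceeds 144.4 N, so the container slips down-slope; friction is kinetic, f = μ_k N = 0.16×687.8 = 110 N.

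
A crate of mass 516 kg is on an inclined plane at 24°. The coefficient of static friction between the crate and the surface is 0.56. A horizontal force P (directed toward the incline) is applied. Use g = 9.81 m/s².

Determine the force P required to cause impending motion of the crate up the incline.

At impending motion up the slope, friction acts down-slope at its limit: f = μ_s N.
Perpendicular to the incline: N = m g cos θ + P sin θ.
Along the incline: P cos θ = m g sin θ + μ_s N = m g sin θ + μ_s (m g cos θ + P sin θ).
Solving, P (cos θ − μ_s sin θ) = m g (sin θ + μ_s cos θ), so P = 516×9.81×(sin 24° + 0.56 cos 24°)/(cos 24° − 0.56 sin 24°) = 5060×0.9183/0.6858 = 6780 N.

P ≈ 6780 N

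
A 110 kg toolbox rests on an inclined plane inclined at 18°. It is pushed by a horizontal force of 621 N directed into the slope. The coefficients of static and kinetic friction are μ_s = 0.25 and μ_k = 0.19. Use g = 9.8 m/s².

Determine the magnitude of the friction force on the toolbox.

The horizontal push has a component P sin θ into the surface, so N = m g cos θ + P sin θ = 1025 + 191.9 = 1217 N.
Along the incline, the net driving force (taking up-slope positive) is P cos θ − m g sin θ = 590.6 − 333.1 = 257.5 N, so equilibrium requires friction f = -257.5 N (down-slope).
Maximum static friction: μ_s N = 0.25 × 1217 = 304.3 N.
Since 257.5 N is within the 304.3 N limit, the toolbox stays put and friction is exactly 257 N.

f ≈ 257 N (down the incline)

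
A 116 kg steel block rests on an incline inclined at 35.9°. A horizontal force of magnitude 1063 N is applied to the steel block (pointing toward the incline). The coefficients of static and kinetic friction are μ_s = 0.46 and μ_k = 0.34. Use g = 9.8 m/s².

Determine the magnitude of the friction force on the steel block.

Resolve perpendicular to the incline: N = m g cos θ + P sin θ = 116×9.8×cos 35.9° + 1063×sin 35.9° = 1544 N.
Along the incline, the net driving force (taking up-slope positive) is P cos θ − m g sin θ = 861.1 − 666.6 = 194.5 N, so equilibrium requires friction f = -194.5 N (down-slope).
Maximum static friction: μ_s N = 0.46 × 1544 = 710.3 N.
Since 194.5 N is within the 710.3 N limit, the steel block stays put and friction is exactly 194 N.

f ≈ 194 N (down the incline)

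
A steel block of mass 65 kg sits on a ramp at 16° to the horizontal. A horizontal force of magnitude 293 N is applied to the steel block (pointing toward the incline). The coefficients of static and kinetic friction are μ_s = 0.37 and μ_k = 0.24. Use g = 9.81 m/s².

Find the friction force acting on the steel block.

Resolve perpendicular to the incline: N = m g cos θ + P sin θ = 65×9.81×cos 16° + 293×sin 16° = 693.7 N.
Parallel to the incline: P cos θ − m g sin θ = 281.6 − 175.8 = 105.9 N; the friction needed to balance this is 105.9 N acting down the slope.
The limit of static friction is μ_s N = 256.7 N.
Since 105.9 N is within the 256.7 N limit, the steel block stays put and friction is exactly 106 N.

f ≈ 106 N (down the incline)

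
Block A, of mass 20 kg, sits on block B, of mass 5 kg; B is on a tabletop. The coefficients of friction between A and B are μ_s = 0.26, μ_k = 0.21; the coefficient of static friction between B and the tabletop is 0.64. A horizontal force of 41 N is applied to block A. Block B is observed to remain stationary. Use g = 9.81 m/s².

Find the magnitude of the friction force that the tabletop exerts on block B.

The normal force B exerts on A is simply A's weight, N₁ = 196.2 N.
Maximum static friction on A from B: μ_s N₁ = 0.26×196.2 = 51.01 N.
Since P = 41 N ≤ 51.01 N, A does not slip on B; friction on A equals P = 41 N.
B experiences an equal 41 N forward from A (third law). B is in equilibrium, so the floor supplies f₂ = 41 N of static friction (limit μ_s(m_A+m_B)g = 157 N, not exceeded).

f ≈ 41 N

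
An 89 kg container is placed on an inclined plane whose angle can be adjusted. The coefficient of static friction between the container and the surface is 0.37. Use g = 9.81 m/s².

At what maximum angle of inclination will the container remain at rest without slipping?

At the slip threshold, m g sin θ = μ_s · m g cos θ, so tan θ = μ_s.
θ_max = arctan(0.37) = 20.3°.

θ_max ≈ 20.3°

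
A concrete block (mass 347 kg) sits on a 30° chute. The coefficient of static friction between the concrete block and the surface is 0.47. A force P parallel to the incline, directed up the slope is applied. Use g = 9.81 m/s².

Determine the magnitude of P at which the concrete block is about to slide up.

At impending motion up the slope, friction acts down-slope at its limit: f = μ_s N.
P is parallel to the surface, so N = m g cos θ = 2950 N.
Along the incline: P = m g sin θ + μ_s N = 1700 + 0.47×2950 = 3090 N.

P ≈ 3090 N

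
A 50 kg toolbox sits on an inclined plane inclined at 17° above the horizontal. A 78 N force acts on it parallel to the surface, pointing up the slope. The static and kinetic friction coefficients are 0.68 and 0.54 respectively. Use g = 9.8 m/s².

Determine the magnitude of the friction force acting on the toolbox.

Perpendicular to the surface, N = m g cos θ = 50·9.8·cos 17° = 468.6 N.
Parallel to the incline, ΣF = 0 gives f = m g sin θ − P = 143.3 − 78 = 65.26 N (up-slope positive).
Maximum static friction available: μ_s N = 0.68 × 468.6 = 318.6 N.
Since |65.26| ≤ 318.6 N, static friction is sufficient; f equals the required value, not μ_s N.

f ≈ 65.3 N (up the incline)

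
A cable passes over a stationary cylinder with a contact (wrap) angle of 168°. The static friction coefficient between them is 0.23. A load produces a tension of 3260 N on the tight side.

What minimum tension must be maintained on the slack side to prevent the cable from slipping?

Capstan equation at impending slip: T_tight/T_slack = e^{μβ}.
β = 168° = 2.932 rad; e^{μβ} = e^{0.23×2.932} = 1.963.
T_slack = T_tight / e^{μβ} = 3260 / 1.963 = 1660 N.

T_min ≈ 1660 N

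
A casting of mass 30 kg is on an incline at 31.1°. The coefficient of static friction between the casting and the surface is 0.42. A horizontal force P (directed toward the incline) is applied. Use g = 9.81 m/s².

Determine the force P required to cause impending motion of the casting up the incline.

P ≈ 403 N

At impending motion up the slope, friction acts down-slope at its limit: f = μ_s N.
Perpendicular to the incline: N = m g cos θ + P sin θ.
Along the incline: P cos θ = m g sin θ + μ_s N = m g sin θ + μ_s (m g cos θ + P sin θ).
Solving, P (cos θ − μ_s sin θ) = m g (sin θ + μ_s cos θ), so P = 30×9.81×(sin 31.1° + 0.42 cos 31.1°)/(cos 31.1° − 0.42 sin 31.1°) = 294×0.8762/0.6393 = 403 N.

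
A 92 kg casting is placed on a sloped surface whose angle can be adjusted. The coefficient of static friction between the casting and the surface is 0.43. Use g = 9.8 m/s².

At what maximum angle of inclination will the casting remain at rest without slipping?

θ_max ≈ 23.3°

At the slip threshold, m g sin θ = μ_s · m g cos θ, so tan θ = μ_s.
θ_max = arctan(0.43) = 23.3°.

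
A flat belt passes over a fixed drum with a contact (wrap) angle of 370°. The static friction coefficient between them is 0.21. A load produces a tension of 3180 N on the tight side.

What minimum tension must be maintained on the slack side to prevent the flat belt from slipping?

T_min ≈ 819 N

Capstan equation at impending slip: T_tight/T_slack = e^{μβ}.
β = 370° = 6.458 rad; e^{μβ} = e^{0.21×6.458} = 3.881.
T_slack = T_tight / e^{μβ} = 3180 / 3.881 = 819 N.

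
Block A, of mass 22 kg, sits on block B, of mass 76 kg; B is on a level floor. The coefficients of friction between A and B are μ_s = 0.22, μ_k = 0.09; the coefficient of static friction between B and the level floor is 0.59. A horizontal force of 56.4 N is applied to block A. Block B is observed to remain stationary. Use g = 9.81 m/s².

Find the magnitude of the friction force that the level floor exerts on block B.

f ≈ 19.4 N

The normal force B exerts on A is simply A's weight, N₁ = 215.8 N.
So the A–B interface can sustain at most μ_s N₁ = 47.48 N of static friction.
P = 56.4 N exceeds that limit, so A slips over B and the interface friction becomes kinetic: f₁ = μ_k N₁ = 0.09×215.8 = 19.4 N.
By Newton's third law B feels 19.4 N forward from A. With B stationary, the floor's static friction on B balances it: f₂ = 19.4 N (well within μ_s(m_A+m_B)g = 567.2 N).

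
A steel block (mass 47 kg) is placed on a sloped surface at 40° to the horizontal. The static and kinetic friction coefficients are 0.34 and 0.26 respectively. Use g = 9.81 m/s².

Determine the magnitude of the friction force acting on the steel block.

The normal reaction is N = m g cos θ = 353.2 N.
For equilibrium along the incline, friction must balance the weight component: f = m g sin θ = 296.4 N up the slope.
Maximum static friction available: μ_s N = 0.34 × 353.2 = 120.1 N.
|296.4| exceeds 120.1 N, so the steel block slips down-slope; friction is kinetic, f = μ_k N = 0.26×353.2 = 91.8 N.

f ≈ 91.8 N (up the incline)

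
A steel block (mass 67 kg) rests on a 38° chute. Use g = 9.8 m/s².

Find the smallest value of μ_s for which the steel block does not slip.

At the slip threshold m g sin θ = μ_s m g cos θ, so μ_s,min = tan θ.
μ_s,min = tan 38° = 0.781.

μ_s,min ≈ 0.781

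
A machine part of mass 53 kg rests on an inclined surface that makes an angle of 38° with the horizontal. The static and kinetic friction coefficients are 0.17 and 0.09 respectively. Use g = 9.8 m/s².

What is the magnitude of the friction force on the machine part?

Normal force: N = m g cos θ = 53 × 9.8 × cos 38° = 409.3 N.
For equilibrium along the incline, friction must balance the weight component: f = m g sin θ = 319.8 N up the slope.
The static-friction ceiling is μ_s N = 0.17 × 409.3 = 69.58 N.
Since |319.8| > 69.58 N, static friction cannot hold it; the machine part slides down the incline and kinetic friction applies: f = μ_k N = 0.09 × 409.3 = 36.8 N.

f ≈ 36.8 N (up the incline)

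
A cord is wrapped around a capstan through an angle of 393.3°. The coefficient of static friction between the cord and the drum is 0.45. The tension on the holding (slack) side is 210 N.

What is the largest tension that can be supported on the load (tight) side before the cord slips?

At impending slip the capstan equation gives T₂/T₁ = e^{μβ} with β in radians.
β = 393.3° × π/180 = 6.864 rad.
e^{μβ} = e^{0.45×6.864} = 21.95.
T₂ = T₁ · e^{μβ} = 210 × 21.95 = 4610 N.

T_max ≈ 4610 N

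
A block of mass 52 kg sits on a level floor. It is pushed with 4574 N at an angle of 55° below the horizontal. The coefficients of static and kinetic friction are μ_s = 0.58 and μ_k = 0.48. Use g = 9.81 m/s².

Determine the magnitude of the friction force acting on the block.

The vertical component of P adds to the normal force: N = m g + P sin α = 510.1 + 3747 = 4257 N.
Horizontally, friction must balance P cos α = 2624 N.
μ_s N = 0.58 × 4257 = 2469 N.
2624 > 2469 N → the block slides; f = μ_k N = 0.48×4257 = 2040 N.

f ≈ 2040 N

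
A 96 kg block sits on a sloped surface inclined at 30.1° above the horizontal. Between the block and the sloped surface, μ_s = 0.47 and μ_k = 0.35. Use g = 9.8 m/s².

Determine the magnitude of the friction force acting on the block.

Perpendicular to the surface, N = m g cos θ = 96·9.8·cos 30.1° = 813.9 N.
For equilibrium along the incline, friction must balance the weight component: f = m g sin θ = 471.8 N up the slope.
Maximum static friction available: μ_s N = 0.47 × 813.9 = 382.5 N.
|471.8| exceeds 382.5 N, so the block slips down-slope; friction is kinetic, f = μ_k N = 0.35×813.9 = 285 N.

f ≈ 285 N (up the incline)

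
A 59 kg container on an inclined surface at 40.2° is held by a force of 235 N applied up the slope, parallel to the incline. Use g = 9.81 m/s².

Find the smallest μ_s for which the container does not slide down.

μ_s,min ≈ 0.313

N = m g cos θ = 442.1 N.
Friction must make up the shortfall along the incline: f = m g sin θ − P = 373.6 − 235 = 138.6 N.
At the threshold f = μ_s N, so μ_s,min = 138.6/442.1 = 0.313.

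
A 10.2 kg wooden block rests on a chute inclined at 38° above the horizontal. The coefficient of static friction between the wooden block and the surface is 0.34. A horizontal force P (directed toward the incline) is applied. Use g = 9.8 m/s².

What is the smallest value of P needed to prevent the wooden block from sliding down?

The wooden block tends to slide down (tan θ > μ_s), so at the point of impending slip friction acts up-slope at its limit: f = μ_s N.
Perpendicular to the incline: N = m g cos θ + P sin θ.
Along the incline: P cos θ + μ_s N = m g sin θ, i.e. P cos θ + μ_s (m g cos θ + P sin θ) = m g sin θ.
Solving, P (cos θ + μ_s sin θ) = m g (sin θ − μ_s cos θ), so P = 100×0.3477/0.9973 = 34.9 N.

P_min ≈ 34.9 N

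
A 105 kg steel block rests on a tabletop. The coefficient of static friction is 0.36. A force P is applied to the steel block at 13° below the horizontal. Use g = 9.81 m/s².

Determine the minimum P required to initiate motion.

N = m g + P sin α (the push presses the steel block into the tabletop).
At impending slip, P cos α = μ_s N = μ_s (m g + P sin α).
Solving: P (cos α − μ_s sin α) = μ_s m g → P = 0.36×1030/(cos 13° − 0.36 sin 13°) = 371/0.8934 = 415 N.

P ≈ 415 N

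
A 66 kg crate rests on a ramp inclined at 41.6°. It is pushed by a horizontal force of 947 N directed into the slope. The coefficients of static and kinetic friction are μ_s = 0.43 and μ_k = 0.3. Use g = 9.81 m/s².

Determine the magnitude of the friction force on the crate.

Normal direction: N = m g cos θ + P sin θ = 1113 N.
Along the incline, the net driving force (taking up-slope positive) is P cos θ − m g sin θ = 708.2 − 429.9 = 278.3 N, so equilibrium requires friction f = -278.3 N (down-slope).
The limit of static friction is μ_s N = 478.6 N.
Since 278.3 N is within the 478.6 N limit, the crate stays put and friction is exactly 278 N.

f ≈ 278 N (down the incline)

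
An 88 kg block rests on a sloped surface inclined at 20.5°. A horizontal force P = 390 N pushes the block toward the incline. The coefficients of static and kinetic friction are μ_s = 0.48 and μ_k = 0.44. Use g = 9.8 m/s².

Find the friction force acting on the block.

f ≈ 63.3 N (down the incline)

Resolve perpendicular to the incline: N = m g cos θ + P sin θ = 88×9.8×cos 20.5° + 390×sin 20.5° = 944.4 N.
Parallel to the incline: P cos θ − m g sin θ = 365.3 − 302 = 63.28 N; the friction needed to balance this is 63.28 N acting down the slope.
The limit of static friction is μ_s N = 453.3 N.
|f_req| = 63.28 ≤ 453.3 N → the block is in equilibrium; friction equals the required value.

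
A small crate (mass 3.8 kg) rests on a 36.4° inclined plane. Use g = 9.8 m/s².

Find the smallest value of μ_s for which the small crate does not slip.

μ_s,min ≈ 0.737

At the slip threshold m g sin θ = μ_s m g cos θ, so μ_s,min = tan θ.
μ_s,min = tan 36.4° = 0.737.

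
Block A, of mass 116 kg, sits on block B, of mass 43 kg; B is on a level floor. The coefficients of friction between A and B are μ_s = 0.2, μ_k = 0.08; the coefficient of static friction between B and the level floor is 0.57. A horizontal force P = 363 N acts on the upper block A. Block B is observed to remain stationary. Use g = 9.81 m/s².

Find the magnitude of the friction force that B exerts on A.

The normal force B exerts on A is simply A's weight, N₁ = 1138 N.
So the A–B interface can sustain at most μ_s N₁ = 227.6 N of static friction.
P = 363 N exceeds that limit, so A slips over B and the interface friction becomes kinetic: f₁ = μ_k N₁ = 0.08×1138 = 91 N.
B experiences an equal 91 N forward from A (third law). B is in equilibrium, so the floor supplies f₂ = 91 N of static friction (limit μ_s(m_A+m_B)g = 889.1 N, not exceeded).

f ≈ 91 N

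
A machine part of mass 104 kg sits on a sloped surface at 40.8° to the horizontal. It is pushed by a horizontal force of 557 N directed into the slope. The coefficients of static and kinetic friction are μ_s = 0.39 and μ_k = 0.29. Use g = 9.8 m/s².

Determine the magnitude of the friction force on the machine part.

Resolve perpendicular to the incline: N = m g cos θ + P sin θ = 104×9.8×cos 40.8° + 557×sin 40.8° = 1135 N.
Along the incline, the net driving force (taking up-slope positive) is P cos θ − m g sin θ = 421.6 − 666 = -244.3 N, so equilibrium requires friction f = 244.3 N (up-slope).
The limit of static friction is μ_s N = 442.8 N.
Since 244.3 N is within the 442.8 N limit, the machine part stays put and friction is exactly 244 N.

f ≈ 244 N (up the incline)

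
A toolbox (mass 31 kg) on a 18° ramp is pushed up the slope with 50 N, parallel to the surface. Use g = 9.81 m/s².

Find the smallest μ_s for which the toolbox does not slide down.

μ_s,min ≈ 0.152

N = m g cos θ = 289.2 N.
Friction must make up the shortfall along the incline: f = m g sin θ − P = 93.98 − 50 = 43.98 N.
At the threshold f = μ_s N, so μ_s,min = 43.98/289.2 = 0.152.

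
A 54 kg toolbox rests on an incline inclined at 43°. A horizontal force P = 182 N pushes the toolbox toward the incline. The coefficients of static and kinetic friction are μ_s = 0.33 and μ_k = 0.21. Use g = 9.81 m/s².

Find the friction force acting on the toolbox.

Normal direction: N = m g cos θ + P sin θ = 511.6 N.
Parallel to the incline: P cos θ − m g sin θ = 133.1 − 361.3 = -228.2 N; the friction needed to balance this is 228.2 N acting up the slope.
The limit of static friction is μ_s N = 168.8 N.
|f_req| = 228.2 > 168.8 N → the toolbox slides down the incline; f = μ_k N = 0.21 × 511.6 = 107 N.

f ≈ 107 N (up the incline)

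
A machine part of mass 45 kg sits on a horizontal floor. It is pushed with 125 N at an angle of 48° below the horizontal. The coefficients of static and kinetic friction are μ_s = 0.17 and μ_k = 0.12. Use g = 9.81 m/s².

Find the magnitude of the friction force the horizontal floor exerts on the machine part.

f ≈ 83.6 N

N = m g + P sin α = 441.5 + 125×sin 48° = 534.3 N.
For equilibrium, f = P cos α = 125×cos 48° = 83.64 N.
The static-friction limit is μ_s N = 90.84 N.
Since 83.64 N does not exceed the limit, the machine part stays at rest and f = 83.6 N.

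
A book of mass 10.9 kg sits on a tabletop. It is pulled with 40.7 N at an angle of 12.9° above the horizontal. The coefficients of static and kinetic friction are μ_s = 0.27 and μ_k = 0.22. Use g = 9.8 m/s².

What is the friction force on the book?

The vertical component of P reduces the normal force: N = m g − P sin α = 106.8 − 9.086 = 97.73 N.
Horizontally, friction must balance P cos α = 39.67 N.
The static-friction limit is μ_s N = 26.39 N.
The required friction exceeds μ_s N, so the book moves and f = μ_k N = 21.5 N.

f ≈ 21.5 N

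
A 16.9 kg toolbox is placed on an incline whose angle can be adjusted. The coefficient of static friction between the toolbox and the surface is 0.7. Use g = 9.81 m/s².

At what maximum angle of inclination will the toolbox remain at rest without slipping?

At the slip threshold, m g sin θ = μ_s · m g cos θ, so tan θ = μ_s.
θ_max = arctan(0.7) = 35°.

θ_max ≈ 35°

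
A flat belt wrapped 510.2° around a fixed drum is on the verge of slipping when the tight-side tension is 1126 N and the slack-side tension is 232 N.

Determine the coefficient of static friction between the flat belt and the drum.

μ ≈ 0.177

T₂/T₁ = e^{μβ} → μ = ln(T₂/T₁)/β.
β = 510.2° = 8.905 rad.
μ = ln(1126/232)/8.905 = ln(4.853)/8.905 = 0.177.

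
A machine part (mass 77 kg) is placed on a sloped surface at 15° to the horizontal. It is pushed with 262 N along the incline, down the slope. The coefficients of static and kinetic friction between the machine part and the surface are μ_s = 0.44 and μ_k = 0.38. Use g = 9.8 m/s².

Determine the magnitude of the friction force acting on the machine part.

Normal force: N = m g cos θ = 77 × 9.8 × cos 15° = 728.9 N.
Parallel to the incline, ΣF = 0 gives f = m g sin θ + P = 195.3 + 262 = 457.3 N (up-slope positive).
Static friction can supply at most μ_s N = 320.7 N.
Since |457.3| > 320.7 N, static friction cannot hold it; the machine part slides down the incline and kinetic friction applies: f = μ_k N = 0.38 × 728.9 = 277 N.

f ≈ 277 N (up the incline)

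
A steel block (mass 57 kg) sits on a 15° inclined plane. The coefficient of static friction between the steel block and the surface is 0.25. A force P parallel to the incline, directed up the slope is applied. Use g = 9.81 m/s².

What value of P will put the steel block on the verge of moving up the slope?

P ≈ 280 N

At impending motion up the slope, friction acts down-slope at its limit: f = μ_s N.
P is parallel to the surface, so N = m g cos θ = 540 N.
Along the incline: P = m g sin θ + μ_s N = 145 + 0.25×540 = 280 N.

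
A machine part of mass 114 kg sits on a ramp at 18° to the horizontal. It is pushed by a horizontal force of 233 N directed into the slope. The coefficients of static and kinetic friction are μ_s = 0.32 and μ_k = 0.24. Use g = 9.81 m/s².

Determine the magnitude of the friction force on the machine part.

The horizontal push has a component P sin θ into the surface, so N = m g cos θ + P sin θ = 1064 + 72 = 1136 N.
Along the incline, the net driving force (taking up-slope positive) is P cos θ − m g sin θ = 221.6 − 345.6 = -124 N, so equilibrium requires friction f = 124 N (up-slope).
Maximum static friction: μ_s N = 0.32 × 1136 = 363.4 N.
|f_req| = 124 ≤ 363.4 N → the machine part is in equilibrium; friction equals the required value.

f ≈ 124 N (up the incline)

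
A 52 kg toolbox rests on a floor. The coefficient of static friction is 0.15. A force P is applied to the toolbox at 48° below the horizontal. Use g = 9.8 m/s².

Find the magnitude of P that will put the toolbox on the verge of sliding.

P ≈ 137 N

N = m g + P sin α (the push presses the toolbox into the floor).
At impending slip, P cos α = μ_s N = μ_s (m g + P sin α).
Solving: P (cos α − μ_s sin α) = μ_s m g → P = 0.15×510/(cos 48° − 0.15 sin 48°) = 76.4/0.5577 = 137 N.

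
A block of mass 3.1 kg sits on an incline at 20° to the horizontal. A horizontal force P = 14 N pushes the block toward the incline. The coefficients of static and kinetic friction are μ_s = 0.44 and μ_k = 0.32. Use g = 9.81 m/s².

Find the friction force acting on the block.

f ≈ 2.75 N (down the incline)

Normal direction: N = m g cos θ + P sin θ = 33.37 N.
Parallel to the incline: P cos θ − m g sin θ = 13.16 − 10.4 = 2.755 N; the friction needed to balance this is 2.755 N acting down the slope.
Maximum static friction: μ_s N = 0.44 × 33.37 = 14.68 N.
|f_req| = 2.755 ≤ 14.68 N → the block is in equilibrium; friction equals the required value.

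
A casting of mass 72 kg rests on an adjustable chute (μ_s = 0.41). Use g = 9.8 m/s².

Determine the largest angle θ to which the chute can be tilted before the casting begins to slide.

θ_max ≈ 22.3°

At the slip threshold, m g sin θ = μ_s · m g cos θ, so tan θ = μ_s.
θ_max = arctan(0.41) = 22.3°.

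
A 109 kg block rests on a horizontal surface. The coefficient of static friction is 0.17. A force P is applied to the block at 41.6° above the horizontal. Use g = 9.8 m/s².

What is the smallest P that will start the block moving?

N = m g − P sin α (the pull lifts the block).
At impending slip, P cos α = μ_s N = μ_s (m g − P sin α).
Solving: P (cos α + μ_s sin α) = μ_s m g → P = 0.17×1070/(cos 41.6° + 0.17 sin 41.6°) = 182/0.8607 = 211 N.

P ≈ 211 N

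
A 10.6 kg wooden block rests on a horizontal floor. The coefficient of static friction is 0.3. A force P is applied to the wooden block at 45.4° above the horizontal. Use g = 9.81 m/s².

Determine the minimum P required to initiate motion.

N = m g − P sin α (the pull lifts the wooden block).
At impending slip, P cos α = μ_s N = μ_s (m g − P sin α).
Solving: P (cos α + μ_s sin α) = μ_s m g → P = 0.3×104/(cos 45.4° + 0.3 sin 45.4°) = 31.2/0.9158 = 34.1 N.

P ≈ 34.1 N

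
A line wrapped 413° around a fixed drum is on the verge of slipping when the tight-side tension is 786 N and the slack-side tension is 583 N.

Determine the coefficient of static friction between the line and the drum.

μ ≈ 0.0414

T₂/T₁ = e^{μβ} → μ = ln(T₂/T₁)/β.
β = 413° = 7.208 rad.
μ = ln(786/583)/7.208 = ln(1.348)/7.208 = 0.0414.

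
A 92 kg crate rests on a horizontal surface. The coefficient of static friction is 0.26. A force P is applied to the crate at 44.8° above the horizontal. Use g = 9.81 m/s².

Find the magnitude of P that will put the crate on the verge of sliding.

N = m g − P sin α (the pull lifts the crate).
At impending slip, P cos α = μ_s N = μ_s (m g − P sin α).
Solving: P (cos α + μ_s sin α) = μ_s m g → P = 0.26×903/(cos 44.8° + 0.26 sin 44.8°) = 235/0.8928 = 263 N.

P ≈ 263 N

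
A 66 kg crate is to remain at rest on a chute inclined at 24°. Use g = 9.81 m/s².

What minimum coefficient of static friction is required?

μ_s,min ≈ 0.445

At the slip threshold m g sin θ = μ_s m g cos θ, so μ_s,min = tan θ.
μ_s,min = tan 24° = 0.445.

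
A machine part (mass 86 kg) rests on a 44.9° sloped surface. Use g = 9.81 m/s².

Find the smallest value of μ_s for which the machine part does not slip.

μ_s,min ≈ 0.997

At the slip threshold m g sin θ = μ_s m g cos θ, so μ_s,min = tan θ.
μ_s,min = tan 44.9° = 0.997.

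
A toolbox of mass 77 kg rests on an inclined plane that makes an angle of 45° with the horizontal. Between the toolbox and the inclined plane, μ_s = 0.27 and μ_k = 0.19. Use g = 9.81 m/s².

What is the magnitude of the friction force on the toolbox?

The normal reaction is N = m g cos θ = 534.1 N.
For equilibrium along the incline, friction must balance the weight component: f = m g sin θ = 534.1 N up the slope.
Static friction can supply at most μ_s N = 144.2 N.
|534.1| exceeds 144.2 N, so the toolbox slips down-slope; friction is kinetic, f = μ_k N = 0.19×534.1 = 101 N.

f ≈ 101 N (up the incline)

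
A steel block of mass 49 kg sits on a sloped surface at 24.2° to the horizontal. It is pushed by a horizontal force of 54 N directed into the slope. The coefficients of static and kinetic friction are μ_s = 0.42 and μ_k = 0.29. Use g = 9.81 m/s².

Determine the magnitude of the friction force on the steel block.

f ≈ 148 N (up the incline)

The horizontal push has a component P sin θ into the surface, so N = m g cos θ + P sin θ = 438.4 + 22.14 = 460.6 N.
Parallel to the incline: P cos θ − m g sin θ = 49.25 − 197 = -147.8 N; the friction needed to balance this is 147.8 N acting up the slope.
Maximum static friction: μ_s N = 0.42 × 460.6 = 193.4 N.
|f_req| = 147.8 ≤ 193.4 N → the steel block is in equilibrium; friction equals the required value.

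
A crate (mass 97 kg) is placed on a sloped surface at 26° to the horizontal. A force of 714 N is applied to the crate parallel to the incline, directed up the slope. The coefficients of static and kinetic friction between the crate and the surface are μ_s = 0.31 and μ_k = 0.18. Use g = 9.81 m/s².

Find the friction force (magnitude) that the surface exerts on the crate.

f ≈ 154 N (down the incline)

Normal force: N = m g cos θ = 97 × 9.81 × cos 26° = 855.3 N.
For equilibrium along the incline the friction force must supply f = m g sin θ − P = 417.1 − 714 = -296.9 N (positive meaning up-slope).
Static friction can supply at most μ_s N = 265.1 N.
|-296.9| exceeds 265.1 N, so the crate slips up-slope; friction is kinetic, f = μ_k N = 0.18×855.3 = 154 N.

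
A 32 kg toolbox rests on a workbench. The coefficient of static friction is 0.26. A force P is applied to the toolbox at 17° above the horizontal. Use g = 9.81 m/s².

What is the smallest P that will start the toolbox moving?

P ≈ 79.1 N

N = m g − P sin α (the pull lifts the toolbox).
At impending slip, P cos α = μ_s N = μ_s (m g − P sin α).
Solving: P (cos α + μ_s sin α) = μ_s m g → P = 0.26×314/(cos 17° + 0.26 sin 17°) = 81.6/1.032 = 79.1 N.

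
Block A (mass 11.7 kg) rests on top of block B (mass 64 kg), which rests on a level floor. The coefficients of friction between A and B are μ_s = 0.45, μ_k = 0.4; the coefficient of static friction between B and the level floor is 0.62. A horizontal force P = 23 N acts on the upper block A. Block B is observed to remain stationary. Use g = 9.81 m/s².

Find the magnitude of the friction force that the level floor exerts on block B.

The normal force B exerts on A is simply A's weight, N₁ = 114.8 N.
Maximum static friction on A from B: μ_s N₁ = 0.45×114.8 = 51.65 N.
Since P = 23 N ≤ 51.65 N, A does not slip on B; friction on A equals P = 23 N.
B experiences an equal 23 N forward from A (third law). B is in equilibrium, so the floor supplies f₂ = 23 N of static friction (limit μ_s(m_A+m_B)g = 460.4 N, not exceeded).

f ≈ 23 N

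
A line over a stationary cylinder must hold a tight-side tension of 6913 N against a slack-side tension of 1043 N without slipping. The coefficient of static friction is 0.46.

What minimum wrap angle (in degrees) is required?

T₂/T₁ = e^{μβ} → β = ln(T₂/T₁)/μ.
β = ln(6913/1043)/0.46 = 1.891/0.46 = 4.112 rad.
In degrees: β = 4.112 × 180/π = 236°.

β_min ≈ 236°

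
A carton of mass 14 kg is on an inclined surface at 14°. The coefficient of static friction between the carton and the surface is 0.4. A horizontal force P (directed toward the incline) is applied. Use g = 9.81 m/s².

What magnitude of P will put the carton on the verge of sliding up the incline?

P ≈ 99.1 N

At impending motion up the slope, friction acts down-slope at its limit: f = μ_s N.
Perpendicular to the incline: N = m g cos θ + P sin θ.
Along the incline: P cos θ = m g sin θ + μ_s N = m g sin θ + μ_s (m g cos θ + P sin θ).
Solving, P (cos θ − μ_s sin θ) = m g (sin θ + μ_s cos θ), so P = 14×9.81×(sin 14° + 0.4 cos 14°)/(cos 14° − 0.4 sin 14°) = 137×0.63/0.8735 = 99.1 N.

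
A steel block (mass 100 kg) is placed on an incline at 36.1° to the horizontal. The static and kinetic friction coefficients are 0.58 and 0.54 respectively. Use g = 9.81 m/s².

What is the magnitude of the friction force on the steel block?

f ≈ 428 N (up the incline)

Normal force: N = m g cos θ = 100 × 9.81 × cos 36.1° = 792.6 N.
For equilibrium along the incline, friction must balance the weight component: f = m g sin θ = 578 N up the slope.
Maximum static friction available: μ_s N = 0.58 × 792.6 = 459.7 N.
Since |578| > 459.7 N, static friction cannot hold it; the steel block slides down the incline and kinetic friction applies: f = μ_k N = 0.54 × 792.6 = 428 N.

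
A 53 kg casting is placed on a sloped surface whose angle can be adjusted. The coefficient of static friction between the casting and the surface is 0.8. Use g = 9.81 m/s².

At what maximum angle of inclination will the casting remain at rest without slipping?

θ_max ≈ 38.7°

At the slip threshold, m g sin θ = μ_s · m g cos θ, so tan θ = μ_s.
θ_max = arctan(0.8) = 38.7°.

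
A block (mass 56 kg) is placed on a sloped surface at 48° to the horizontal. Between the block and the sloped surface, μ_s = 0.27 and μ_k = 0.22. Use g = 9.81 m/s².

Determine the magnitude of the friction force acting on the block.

f ≈ 80.9 N (up the incline)

Normal force: N = m g cos θ = 56 × 9.81 × cos 48° = 367.6 N.
For equilibrium along the incline, friction must balance the weight component: f = m g sin θ = 408.3 N up the slope.
Maximum static friction available: μ_s N = 0.27 × 367.6 = 99.25 N.
Since |408.3| > 99.25 N, static friction cannot hold it; the block slides down the incline and kinetic friction applies: f = μ_k N = 0.22 × 367.6 = 80.9 N.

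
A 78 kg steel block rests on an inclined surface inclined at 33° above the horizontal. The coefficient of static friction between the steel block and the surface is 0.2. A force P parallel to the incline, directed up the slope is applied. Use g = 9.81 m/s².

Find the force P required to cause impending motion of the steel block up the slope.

At impending motion up the slope, friction acts down-slope at its limit: f = μ_s N.
P is parallel to the surface, so N = m g cos θ = 642 N.
Along the incline: P = m g sin θ + μ_s N = 417 + 0.2×642 = 545 N.

P ≈ 545 N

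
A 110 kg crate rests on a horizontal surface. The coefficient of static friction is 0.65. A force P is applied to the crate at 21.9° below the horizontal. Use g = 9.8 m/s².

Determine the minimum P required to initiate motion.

P ≈ 1020 N

N = m g + P sin α (the push presses the crate into the horizontal surface).
At impending slip, P cos α = μ_s N = μ_s (m g + P sin α).
Solving: P (cos α − μ_s sin α) = μ_s m g → P = 0.65×1080/(cos 21.9° − 0.65 sin 21.9°) = 701/0.6854 = 1020 N.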